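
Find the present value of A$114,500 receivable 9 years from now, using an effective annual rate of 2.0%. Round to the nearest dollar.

PV = FV·(1+i)^(−n) = 114,500 × 0.836755 = 95,808.4779

A$95,808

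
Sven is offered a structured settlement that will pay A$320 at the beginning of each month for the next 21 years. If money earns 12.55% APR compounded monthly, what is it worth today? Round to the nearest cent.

A$28,670.80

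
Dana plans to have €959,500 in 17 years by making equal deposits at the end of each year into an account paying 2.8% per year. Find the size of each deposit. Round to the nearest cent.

€44,841.91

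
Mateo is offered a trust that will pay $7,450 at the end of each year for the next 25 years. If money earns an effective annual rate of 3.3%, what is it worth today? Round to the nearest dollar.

$125,496

PV = 7450 × [1 − (1+0.033)^(−25)] / 0.033 = 7450 × 16.845108 = 125,496.0533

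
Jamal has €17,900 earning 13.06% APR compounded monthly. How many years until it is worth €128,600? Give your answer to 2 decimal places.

15.18 years

Periodic rate i = 0.1306/12 = 0.0108833.
n = ln(128600/17900) / ln(1+0.0108833) = ln(7.18436) / 0.010825 = 182.1700 months
= 182.1700/12 years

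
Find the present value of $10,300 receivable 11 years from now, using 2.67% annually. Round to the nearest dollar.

$7,708

Discount factor = (1+0.0267)^(−11) = 0.748378; PV = 10,300 × 0.748378 = 7,708.2900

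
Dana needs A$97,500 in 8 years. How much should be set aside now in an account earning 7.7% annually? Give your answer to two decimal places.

A$53,861.57

Discount factor = (1+0.077)^(−8) = 0.552426; PV = 97,500 × 0.552426 = 53,861.5676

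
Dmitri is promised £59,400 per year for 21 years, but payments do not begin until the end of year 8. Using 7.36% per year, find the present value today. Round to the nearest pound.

Value one period before first payment (t=7): 59400 × [1 − (1+0.0736)^(−21)] / 0.0736 = 59400 × 10.529012 = 625,423.3026
PV₀ = 625,423.3026 / (1+0.0736)^7 = 625,423.3026 / 1.643984 = 380,431.5606

£380,432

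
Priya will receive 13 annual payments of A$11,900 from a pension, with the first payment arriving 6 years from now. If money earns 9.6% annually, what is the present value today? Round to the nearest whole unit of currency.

A$54,577

Value one period before first payment (t=5): 11900 × [1 − (1+0.096)^(−13)] / 0.096 = 11900 × 7.252994 = 86,310.6268
PV₀ = 86,310.6268 / (1+0.096)^5 = 86,310.6268 / 1.581440 = 54,577.2313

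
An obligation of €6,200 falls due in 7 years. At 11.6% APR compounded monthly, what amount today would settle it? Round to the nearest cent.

€2,763.36

i = 0.116/12 = 0.00966667 per month; n = 7·12 = 84.
Discount factor = (1+0.00966667)^(−84) = 0.445704; PV = 6,200 × 0.445704 = 2,763.3642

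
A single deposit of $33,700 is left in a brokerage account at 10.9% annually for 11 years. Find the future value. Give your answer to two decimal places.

FV = 33,700 × (1 + 0.109)^11 = 105,166.3760

$105,166.38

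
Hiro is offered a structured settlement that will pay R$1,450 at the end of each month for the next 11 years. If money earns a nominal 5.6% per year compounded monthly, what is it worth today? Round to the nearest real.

R$142,657

With 12 periods per year: i = 0.00466667, n = 132.
PV = PMT · [1 − (1+i)^(−n)] / i = 1450 · 98.383933 = 142,656.7035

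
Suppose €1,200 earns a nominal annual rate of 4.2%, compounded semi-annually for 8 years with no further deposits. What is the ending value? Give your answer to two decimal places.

i = 0.042/2 = 0.021 per half-year; n = 8·2 = 16.
FV = PV·(1+i)^n = 1,200 × 1.394479 = 1,673.3744

€1,673.37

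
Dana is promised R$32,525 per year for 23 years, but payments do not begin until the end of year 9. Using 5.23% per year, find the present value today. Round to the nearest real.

R$285,565

PV at t=8 (ordinary 23-year annuity): 32525 × a(23|0.0523) = 32525 × 13.200916 = 429,359.7839
PV₀ = 429,359.7839 / (1+0.0523)^8 = 429,359.7839 / 1.503545 = 285,564.8836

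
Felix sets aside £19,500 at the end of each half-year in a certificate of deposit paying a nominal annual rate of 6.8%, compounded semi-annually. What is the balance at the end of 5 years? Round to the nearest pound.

£227,708

i = 0.068/2 = 0.034 per half-year; n = 5·2 = 10.
Accumulation factor s(10|0.034) = 11.677320; FV = 19500 × 11.677320 = 227,707.7464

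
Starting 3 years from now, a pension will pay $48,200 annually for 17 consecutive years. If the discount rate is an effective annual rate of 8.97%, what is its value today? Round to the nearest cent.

$347,466.63

Value one period before first payment (t=2): 48200 × [1 − (1+0.0897)^(−17)] / 0.0897 = 48200 × 8.560122 = 412,597.8960
PV₀ = 412,597.8960 / (1+0.0897)^2 = 412,597.8960 / 1.187446 = 347,466.6340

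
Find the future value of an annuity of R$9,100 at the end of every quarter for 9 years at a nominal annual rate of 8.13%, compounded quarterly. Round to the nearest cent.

R$476,117.82

Periodic rate i = 0.0813/4 = 0.020325; n = 9 × 4 = 36 periods.
FV = PMT · [(1+i)^n − 1] / i = 9100 · 52.320639 = 476,117.8180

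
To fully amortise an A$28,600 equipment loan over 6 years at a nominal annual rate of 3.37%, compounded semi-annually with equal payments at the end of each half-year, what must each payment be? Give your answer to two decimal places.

With 2 periods per year: i = 0.01685, n = 12.
PMT = 28600 / ( [1 − (1+0.01685)^(−12)] / 0.01685 ) = 28600 / 10.782854 = 2,652.3591

A$2,652.36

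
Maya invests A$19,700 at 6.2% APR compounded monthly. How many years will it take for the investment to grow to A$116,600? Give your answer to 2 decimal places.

Periodic rate i = 0.062/12 = 0.00516667.
(1+i)^n = 116600/19700 = 5.91878, so n = ln 5.91878 / ln 1.00517 = 345.0426 months
= 345.0426/12 years

28.75 years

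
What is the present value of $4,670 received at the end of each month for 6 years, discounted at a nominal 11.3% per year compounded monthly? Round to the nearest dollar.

$243,380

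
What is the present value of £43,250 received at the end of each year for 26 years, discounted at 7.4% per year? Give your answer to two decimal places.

£493,123.23

Annuity factor a(26|0.074) = 11.401693; PV = 43250 × 11.401693 = 493,123.2305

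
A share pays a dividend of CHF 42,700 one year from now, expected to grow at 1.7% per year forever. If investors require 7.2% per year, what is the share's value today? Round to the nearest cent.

PV = PMT / (i − g) = 42700 / (0.072 − 0.017) = 42700 / 0.055000 = 776,363.6364

CHF 776,363.64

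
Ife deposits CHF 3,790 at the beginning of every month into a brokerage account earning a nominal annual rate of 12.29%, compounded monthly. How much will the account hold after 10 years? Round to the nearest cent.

CHF 895,928.87

Periodic rate i = 0.1229/12 = 0.0102417; n = 10 × 12 = 120 periods.
FV = 3790 × [(1+0.0102417)^120 − 1] / 0.0102417 × (1+i) = 3790 × 236.392841 = 895,928.8661
(Beginning-of-period payments → annuity-due factor ×(1+i).)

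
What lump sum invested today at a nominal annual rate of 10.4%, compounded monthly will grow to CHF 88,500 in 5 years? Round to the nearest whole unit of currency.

With 12 periods per year: i = 0.00866667, n = 60.
PV = FV·(1+i)^(−n) = 88,500 × 0.595854 = 52,733.0793

CHF 52,733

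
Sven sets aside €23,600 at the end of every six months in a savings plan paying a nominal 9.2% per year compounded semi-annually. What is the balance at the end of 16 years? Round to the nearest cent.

€1,650,512.20

With 2 periods per year: i = 0.046, n = 32.
FV = 23600 × [(1+0.046)^32 − 1] / 0.046 = 23600 × 69.936958 = 1,650,512.2011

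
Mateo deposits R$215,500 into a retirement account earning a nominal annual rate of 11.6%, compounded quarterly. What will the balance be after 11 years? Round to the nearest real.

R$758,095

With 4 periods per year: i = 0.029, n = 44.
FV = PV·(1+i)^n = 215,500 × 3.517843 = 758,095.2300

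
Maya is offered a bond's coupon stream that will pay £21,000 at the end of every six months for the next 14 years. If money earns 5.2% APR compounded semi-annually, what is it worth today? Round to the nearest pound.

£414,034

i = 0.052/2 = 0.026 per half-year; n = 14·2 = 28.
Annuity factor a(28|0.026) = 19.715886; PV = 21000 × 19.715886 = 414,033.6158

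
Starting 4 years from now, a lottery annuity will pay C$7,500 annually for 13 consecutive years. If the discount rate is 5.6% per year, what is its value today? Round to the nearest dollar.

PV at t=3 (ordinary 13-year annuity): 7500 × a(13|0.056) = 7500 × 9.063253 = 67,974.3953
PV₀ = 67,974.3953 / (1+0.056)^3 = 67,974.3953 / 1.177584 = 57,723.6252

C$57,724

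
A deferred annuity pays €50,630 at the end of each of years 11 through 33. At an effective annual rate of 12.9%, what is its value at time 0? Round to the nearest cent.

PV at t=10 (ordinary 23-year annuity): 50630 × a(23|0.129) = 50630 × 7.276110 = 368,389.4690
Discount back 10 years: 368,389.4690 × (1+0.129)^(−10) = 368,389.4690 × 0.297208 = 109,488.3189

€109,488.32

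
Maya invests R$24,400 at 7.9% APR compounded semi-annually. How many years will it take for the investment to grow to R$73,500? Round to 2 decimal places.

Periodic rate i = 0.079/2 = 0.0395.
(1+i)^n = 73500/24400 = 3.01230, so n = ln 3.01230 / ln 1.0395 = 28.4643 half-years
= 28.4643/2 years

14.23 years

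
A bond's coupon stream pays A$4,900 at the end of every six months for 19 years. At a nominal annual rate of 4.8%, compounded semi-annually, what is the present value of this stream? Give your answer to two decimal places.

i = 0.048/2 = 0.024 per half-year; n = 19·2 = 38.
PV = PMT · [1 − (1+i)^(−n)] / i = 4900 · 24.747054 = 121,260.5666

A$121,260.57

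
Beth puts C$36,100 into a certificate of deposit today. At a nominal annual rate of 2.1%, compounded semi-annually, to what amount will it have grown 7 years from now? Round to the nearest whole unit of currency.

i = 0.021/2 = 0.0105 per half-year; n = 7·2 = 14.
FV = PV·(1+i)^n = 36,100 × 1.157467 = 41,784.5425

C$41,785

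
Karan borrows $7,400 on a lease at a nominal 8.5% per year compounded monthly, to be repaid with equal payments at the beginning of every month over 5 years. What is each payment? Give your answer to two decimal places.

i = 0.085/12 = 0.00708333 per month; n = 5·12 = 60.
Annuity-PV factor × (1+i) = 49.086433; PMT = 7400 / 49.086433 = 150.7545

$150.75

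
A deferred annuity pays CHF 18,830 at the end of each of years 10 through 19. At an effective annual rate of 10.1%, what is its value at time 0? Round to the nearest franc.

CHF 48,461

PV at t=9 (ordinary 10-year annuity): 18830 × a(10|0.101) = 18830 × 6.118259 = 115,206.8225
PV₀ = 115,206.8225 / (1+0.101)^9 = 115,206.8225 / 2.377310 = 48,460.9951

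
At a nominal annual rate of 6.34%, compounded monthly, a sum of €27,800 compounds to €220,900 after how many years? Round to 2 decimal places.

32.78 years

Periodic rate i = 0.0634/12 = 0.00528333.
n = ln(220900/27800) / ln(1+0.00528333) = ln(7.94604) / 0.005269 = 393.3397 months
= 393.3397/12 years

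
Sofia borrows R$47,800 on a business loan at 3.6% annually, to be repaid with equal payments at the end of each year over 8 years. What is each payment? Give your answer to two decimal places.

R$6,982.84

PMT = 47800 / ( [1 − (1+0.036)^(−8)] / 0.036 ) = 47800 / 6.845357 = 6,982.8352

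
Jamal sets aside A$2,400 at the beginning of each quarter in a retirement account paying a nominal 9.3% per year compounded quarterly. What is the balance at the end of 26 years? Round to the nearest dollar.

A$1,047,489

Periodic rate i = 0.093/4 = 0.02325; n = 26 × 4 = 104 periods.
Accumulation factor s(104|0.02325) × (1+i) = 436.453566; FV = 2400 × 436.453566 = 1,047,488.5596
(annuity-due: payments at period start, so ×(1+i).)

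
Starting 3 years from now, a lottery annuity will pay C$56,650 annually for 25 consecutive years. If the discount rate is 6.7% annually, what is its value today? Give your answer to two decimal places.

C$595,884.28

PV at t=2 (ordinary 25-year annuity): 56650 × a(25|0.067) = 56650 × 11.975423 = 678,407.6987
PV₀ = 678,407.6987 / (1+0.067)^2 = 678,407.6987 / 1.138489 = 595,884.2806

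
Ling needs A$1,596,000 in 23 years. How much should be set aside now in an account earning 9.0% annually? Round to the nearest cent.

Discount factor = (1+0.09)^(−23) = 0.137781; PV = 1,596,000 × 0.137781 = 219,899.0911

A$219,899.09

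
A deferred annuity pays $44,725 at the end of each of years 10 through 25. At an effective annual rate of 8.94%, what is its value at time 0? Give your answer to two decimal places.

$172,666.46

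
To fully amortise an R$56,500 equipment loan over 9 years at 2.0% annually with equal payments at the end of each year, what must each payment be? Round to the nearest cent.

R$6,922.12

Annuity-PV factor = 8.162237; PMT = 56500 / 8.162237 = 6,922.1222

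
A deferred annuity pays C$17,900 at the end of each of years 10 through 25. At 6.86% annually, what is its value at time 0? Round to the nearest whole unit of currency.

C$93,936

Value one period before first payment (t=9): 17900 × [1 − (1+0.0686)^(−16)] / 0.0686 = 17900 × 9.534907 = 170,674.8424
Discount back 9 years: 170,674.8424 × (1+0.0686)^(−9) = 170,674.8424 × 0.550381 = 93,936.1987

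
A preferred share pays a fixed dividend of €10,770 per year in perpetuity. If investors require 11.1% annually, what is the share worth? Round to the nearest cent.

PV = C/r = 10770/0.111 = 97,027.0270

€97,027.03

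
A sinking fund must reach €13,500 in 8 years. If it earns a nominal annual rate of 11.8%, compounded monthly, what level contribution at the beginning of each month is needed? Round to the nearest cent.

€84.35

With 12 periods per year: i = 0.00983333, n = 96.
FV-annuity factor × (1+i) = 160.041544; PMT = 13500 / 160.041544 = 84.3531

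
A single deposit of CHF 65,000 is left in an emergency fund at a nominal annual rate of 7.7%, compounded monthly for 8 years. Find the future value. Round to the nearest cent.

CHF 120,111.36

With 12 periods per year: i = 0.00641667, n = 96.
FV = PV·(1+i)^n = 65,000 × 1.847867 = 120,111.3646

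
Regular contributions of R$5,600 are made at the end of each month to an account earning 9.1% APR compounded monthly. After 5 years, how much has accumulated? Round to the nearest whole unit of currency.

R$423,486

Periodic rate i = 0.091/12 = 0.00758333; n = 5 × 12 = 60 periods.
Accumulation factor s(60|0.00758333) = 75.622437; FV = 5600 × 75.622437 = 423,485.6462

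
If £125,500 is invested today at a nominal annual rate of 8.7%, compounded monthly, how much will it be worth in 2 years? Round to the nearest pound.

£149,258

i = 0.087/12 = 0.00725 per month; n = 2·12 = 24.
FV = 125,500 × (1 + 0.00725)^24 = 149,258.2520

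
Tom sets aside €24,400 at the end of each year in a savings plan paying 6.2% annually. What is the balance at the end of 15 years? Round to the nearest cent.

FV = PMT · [(1+i)^n − 1] / i = 24400 · 23.633686 = 576,661.9288

€576,661.93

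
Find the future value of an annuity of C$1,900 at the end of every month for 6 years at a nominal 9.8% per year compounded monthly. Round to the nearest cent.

With 12 periods per year: i = 0.00816667, n = 72.
FV = PMT · [(1+i)^n − 1] / i = 1900 · 97.480389 = 185,212.7390

C$185,212.74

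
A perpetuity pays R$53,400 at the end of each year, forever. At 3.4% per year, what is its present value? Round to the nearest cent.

R$1,570,588.24

PV = PMT / i = 53400 / 0.034 = 1,570,588.2353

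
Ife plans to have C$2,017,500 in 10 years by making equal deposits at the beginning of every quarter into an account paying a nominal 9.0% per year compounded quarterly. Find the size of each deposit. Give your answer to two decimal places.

C$30,933.12

With 4 periods per year: i = 0.0225, n = 40.
PMT = 2.0175e+06 / ( [(1+0.0225)^40 − 1] / 0.0225 × (1+i) ) = 2.0175e+06 / 65.221365 = 30,933.1151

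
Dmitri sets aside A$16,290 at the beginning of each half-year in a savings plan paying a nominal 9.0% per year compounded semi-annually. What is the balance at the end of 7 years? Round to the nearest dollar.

A$322,282

Periodic rate i = 0.09/2 = 0.045; n = 7 × 2 = 14 periods.
FV = 16290 × [(1+0.045)^14 − 1] / 0.045 × (1+i) = 16290 × 19.784054 = 322,282.2444
(Beginning-of-period payments → annuity-due factor ×(1+i).)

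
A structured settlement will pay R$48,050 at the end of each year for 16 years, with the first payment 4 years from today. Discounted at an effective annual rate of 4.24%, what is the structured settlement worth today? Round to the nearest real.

R$485,675

Value one period before first payment (t=3): 48050 × [1 − (1+0.0424)^(−16)] / 0.0424 = 48050 × 11.448678 = 550,108.9974
PV₀ = 550,108.9974 / (1+0.0424)^3 = 550,108.9974 / 1.132670 = 485,674.7665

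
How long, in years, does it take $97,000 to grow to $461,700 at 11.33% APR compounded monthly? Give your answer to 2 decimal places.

13.84 years

Periodic rate i = 0.1133/12 = 0.00944167.
(1+i)^n = 461700/97000 = 4.75979, so n = ln 4.75979 / ln 1.00944 = 166.0256 months
= 166.0256/12 years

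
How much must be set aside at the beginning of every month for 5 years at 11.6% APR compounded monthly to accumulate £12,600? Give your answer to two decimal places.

£154.45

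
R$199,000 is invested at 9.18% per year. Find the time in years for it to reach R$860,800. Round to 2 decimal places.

(1+i)^n = 860800/199000 = 4.32563, so n = ln 4.32563 / ln 1.0918 = 16.6753 years

16.68 years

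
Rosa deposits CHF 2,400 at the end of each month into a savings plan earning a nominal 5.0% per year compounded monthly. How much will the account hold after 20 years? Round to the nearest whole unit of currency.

CHF 986,481

Periodic rate i = 0.05/12 = 0.00416667; n = 20 × 12 = 240 periods.
FV = PMT · [(1+i)^n − 1] / i = 2400 · 411.033669 = 986,480.8044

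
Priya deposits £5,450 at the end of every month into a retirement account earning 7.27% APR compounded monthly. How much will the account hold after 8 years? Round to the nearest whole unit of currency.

i = 0.0727/12 = 0.00605833 per month; n = 8·12 = 96.
FV = 5450 × [(1+0.00605833)^96 − 1] / 0.00605833 = 5450 × 129.699398 = 706,861.7205

£706,862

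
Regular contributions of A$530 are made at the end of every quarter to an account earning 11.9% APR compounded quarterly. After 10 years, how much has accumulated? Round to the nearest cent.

i = 0.119/4 = 0.02975 per quarter; n = 10·4 = 40.
FV = PMT · [(1+i)^n − 1] / i = 530 · 74.975360 = 39,736.9408

A$39,736.94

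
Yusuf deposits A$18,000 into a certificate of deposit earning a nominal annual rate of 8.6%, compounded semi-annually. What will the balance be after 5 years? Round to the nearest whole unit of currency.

With 2 periods per year: i = 0.043, n = 10.
FV = 18,000 × (1 + 0.043)^10 = 27,423.0395

A$27,423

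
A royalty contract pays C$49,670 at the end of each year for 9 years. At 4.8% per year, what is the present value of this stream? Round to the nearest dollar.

Annuity factor a(9|0.048) = 7.171555; PV = 49670 × 7.171555 = 356,211.1614

C$356,211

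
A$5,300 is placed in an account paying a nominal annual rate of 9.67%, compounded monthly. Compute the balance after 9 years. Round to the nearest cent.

A$12,610.36

Periodic rate i = 0.0967/12 = 0.00805833; n = 9 × 12 = 108 periods.
FV = 5,300 × (1 + 0.00805833)^108 = 12,610.3633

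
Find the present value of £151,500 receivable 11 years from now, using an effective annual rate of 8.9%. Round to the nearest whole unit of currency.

PV = FV·(1+i)^(−n) = 151,500 × 0.391465 = 59,306.9999

£59,307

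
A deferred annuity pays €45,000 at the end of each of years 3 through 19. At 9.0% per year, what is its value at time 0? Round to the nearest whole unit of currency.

€323,595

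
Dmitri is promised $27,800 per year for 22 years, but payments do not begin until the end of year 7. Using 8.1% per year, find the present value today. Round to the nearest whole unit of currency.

Value one period before first payment (t=6): 27800 × [1 − (1+0.081)^(−22)] / 0.081 = 27800 × 10.120578 = 281,352.0708
Discount back 6 years: 281,352.0708 × (1+0.081)^(−6) = 281,352.0708 × 0.626680 = 176,317.7164

$176,318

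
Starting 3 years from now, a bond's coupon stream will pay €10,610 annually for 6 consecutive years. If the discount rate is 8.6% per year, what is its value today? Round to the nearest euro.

€40,842

PV at t=2 (ordinary 6-year annuity): 10610 × a(6|0.086) = 10610 × 4.539925 = 48,168.6055
PV₀ = 48,168.6055 / (1+0.086)^2 = 48,168.6055 / 1.179396 = 40,841.7576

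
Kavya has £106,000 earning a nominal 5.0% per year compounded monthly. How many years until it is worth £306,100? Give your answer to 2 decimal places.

Periodic rate i = 0.05/12 = 0.00416667.
n = ln(306100/106000) / ln(1+0.00416667) = ln(2.88774) / 0.004158 = 255.0433 months
= 255.0433/12 years

21.25 years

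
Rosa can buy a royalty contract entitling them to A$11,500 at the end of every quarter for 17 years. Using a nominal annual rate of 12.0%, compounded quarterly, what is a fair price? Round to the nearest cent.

A$331,970.93

Periodic rate i = 0.12/4 = 0.03; n = 17 × 4 = 68 periods.
Annuity factor a(68|0.03) = 28.867038; PV = 11500 × 28.867038 = 331,970.9337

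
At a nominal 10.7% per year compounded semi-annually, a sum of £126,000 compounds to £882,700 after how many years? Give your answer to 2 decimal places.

Periodic rate i = 0.107/2 = 0.0535.
n = ln(882700/126000) / ln(1+0.0535) = ln(7.00556) / 0.052118 = 37.3519 half-years
= 37.3519/2 years

18.68 years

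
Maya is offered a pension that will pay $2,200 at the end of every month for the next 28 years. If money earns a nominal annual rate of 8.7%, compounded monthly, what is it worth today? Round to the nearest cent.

i = 0.087/12 = 0.00725 per month; n = 28·12 = 336.
PV = 2200 × [1 − (1+0.00725)^(−336)] / 0.00725 = 2200 × 125.754121 = 276,659.0652

$276,659.07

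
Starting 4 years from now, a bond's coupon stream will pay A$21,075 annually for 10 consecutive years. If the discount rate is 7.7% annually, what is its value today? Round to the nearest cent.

PV at t=3 (ordinary 10-year annuity): 21075 × a(10|0.077) = 21075 × 6.801834 = 143,348.6605
Discount back 3 years: 143,348.6605 × (1+0.077)^(−3) = 143,348.6605 × 0.800484 = 114,748.3711

A$114,748.37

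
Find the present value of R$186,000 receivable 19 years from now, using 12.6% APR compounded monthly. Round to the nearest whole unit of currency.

R$17,188

Periodic rate i = 0.126/12 = 0.0105; n = 19 × 12 = 228 periods.
PV = 186,000 / (1 + 0.0105)^228 = 186,000 / 10.821326 = 17,188.2821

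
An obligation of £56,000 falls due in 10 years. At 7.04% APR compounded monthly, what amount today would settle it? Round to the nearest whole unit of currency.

£27,755

With 12 periods per year: i = 0.00586667, n = 120.
PV = FV·(1+i)^(−n) = 56,000 × 0.495621 = 27,754.7977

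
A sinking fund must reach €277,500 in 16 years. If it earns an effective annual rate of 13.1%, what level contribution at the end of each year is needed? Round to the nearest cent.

FV-annuity factor = 47.084433; PMT = 277500 / 47.084433 = 5,893.6676

€5,893.67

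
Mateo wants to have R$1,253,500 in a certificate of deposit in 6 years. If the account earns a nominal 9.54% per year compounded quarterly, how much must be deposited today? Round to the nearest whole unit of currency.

R$711,955

With 4 periods per year: i = 0.02385, n = 24.
Discount factor = (1+0.02385)^(−24) = 0.567973; PV = 1,253,500 × 0.567973 = 711,954.6114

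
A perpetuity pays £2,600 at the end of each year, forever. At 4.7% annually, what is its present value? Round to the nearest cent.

PV = C/r = 2600/0.047 = 55,319.1489

£55,319.15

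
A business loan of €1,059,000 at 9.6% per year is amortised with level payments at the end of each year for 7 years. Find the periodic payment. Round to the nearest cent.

€214,667.79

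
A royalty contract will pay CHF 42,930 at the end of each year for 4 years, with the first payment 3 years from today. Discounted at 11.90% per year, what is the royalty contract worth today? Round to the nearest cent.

CHF 104,354.40

Value one period before first payment (t=2): 42930 × [1 − (1+0.119)^(−4)] / 0.119 = 42930 × 3.043757 = 130,668.5081
Discount back 2 years: 130,668.5081 × (1+0.119)^(−2) = 130,668.5081 × 0.798619 = 104,354.3986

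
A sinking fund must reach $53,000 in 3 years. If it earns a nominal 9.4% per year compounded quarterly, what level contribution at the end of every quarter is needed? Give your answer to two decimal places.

$3,874.50

i = 0.094/4 = 0.0235 per quarter; n = 3·4 = 12.
FV-annuity factor = 13.679167; PMT = 53000 / 13.679167 = 3,874.5048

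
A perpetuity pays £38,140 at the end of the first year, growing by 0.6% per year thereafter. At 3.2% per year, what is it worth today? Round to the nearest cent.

£1,466,923.08

PV = D₁/(r − g) = 38140/(0.032 − 0.006) = 1,466,923.0769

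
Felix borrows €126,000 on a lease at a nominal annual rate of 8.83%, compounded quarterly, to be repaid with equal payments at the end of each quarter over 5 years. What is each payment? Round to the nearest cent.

€7,860.91

With 4 periods per year: i = 0.022075, n = 20.
Annuity-PV factor = 16.028681; PMT = 126000 / 16.028681 = 7,860.9090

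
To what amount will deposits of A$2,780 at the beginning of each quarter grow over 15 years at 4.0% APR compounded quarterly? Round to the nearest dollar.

A$229,312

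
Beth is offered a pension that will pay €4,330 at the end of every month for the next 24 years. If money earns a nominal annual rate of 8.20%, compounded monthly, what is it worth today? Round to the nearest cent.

i = 0.082/12 = 0.00683333 per month; n = 24·12 = 288.
PV = PMT · [1 − (1+i)^(−n)] / i = 4330 · 125.754949 = 544,518.9305

€544,518.93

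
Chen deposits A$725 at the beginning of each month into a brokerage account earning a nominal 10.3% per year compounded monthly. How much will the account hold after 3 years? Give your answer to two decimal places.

Periodic rate i = 0.103/12 = 0.00858333; n = 3 × 12 = 36 periods.
FV = PMT · [(1+i)^n − 1] / i × (1+i) = 725 · 42.333187 = 30,691.5606
(annuity-due: payments at period start, so ×(1+i).)

A$30,691.56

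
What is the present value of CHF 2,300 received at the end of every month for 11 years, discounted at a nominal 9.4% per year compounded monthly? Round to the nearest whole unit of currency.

CHF 188,791

Periodic rate i = 0.094/12 = 0.00783333; n = 11 × 12 = 132 periods.
PV = 2300 × [1 − (1+0.00783333)^(−132)] / 0.00783333 = 2300 × 82.082905 = 188,790.6812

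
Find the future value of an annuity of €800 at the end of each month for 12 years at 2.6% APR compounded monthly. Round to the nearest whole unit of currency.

i = 0.026/12 = 0.00216667 per month; n = 12·12 = 144.
FV = 800 × [(1+0.00216667)^144 − 1] / 0.00216667 = 800 × 168.781697 = 135,025.3575

€135,025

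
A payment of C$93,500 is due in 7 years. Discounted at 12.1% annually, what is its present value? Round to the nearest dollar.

C$42,031

PV = 93,500 / (1 + 0.121)^7 = 93,500 / 2.224535 = 42,031.2516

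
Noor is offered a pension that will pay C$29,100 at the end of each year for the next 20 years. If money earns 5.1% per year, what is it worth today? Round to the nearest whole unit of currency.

C$359,595

PV = 29100 × [1 − (1+0.051)^(−20)] / 0.051 = 29100 × 12.357217 = 359,595.0190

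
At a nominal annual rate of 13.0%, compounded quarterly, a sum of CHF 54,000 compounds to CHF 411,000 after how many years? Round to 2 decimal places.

15.86 years

Periodic rate i = 0.13/4 = 0.0325.
n = ln(411000/54000) / ln(1+0.0325) = ln(7.61111) / 0.031983 = 63.4589 quarters
= 63.4589/4 years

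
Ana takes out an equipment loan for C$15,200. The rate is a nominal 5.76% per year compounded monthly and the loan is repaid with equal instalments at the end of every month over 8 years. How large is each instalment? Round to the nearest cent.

C$197.98

i = 0.0576/12 = 0.0048 per month; n = 8·12 = 96.
PMT = 15200 / ( [1 − (1+0.0048)^(−96)] / 0.0048 ) = 15200 / 76.776131 = 197.9782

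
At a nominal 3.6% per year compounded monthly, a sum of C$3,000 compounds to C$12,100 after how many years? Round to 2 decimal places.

38.80 years

Periodic rate i = 0.036/12 = 0.003.
n = ln(12100/3000) / ln(1+0.003) = ln(4.03333) / 0.002996 = 465.5613 months
= 465.5613/12 years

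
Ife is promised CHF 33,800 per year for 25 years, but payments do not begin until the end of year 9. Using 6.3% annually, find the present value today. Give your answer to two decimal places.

CHF 257,640.39

PV at t=8 (ordinary 25-year annuity): 33800 × a(25|0.063) = 33800 × 12.426916 = 420,029.7668
PV₀ = 420,029.7668 / (1+0.063)^8 = 420,029.7668 / 1.630295 = 257,640.3930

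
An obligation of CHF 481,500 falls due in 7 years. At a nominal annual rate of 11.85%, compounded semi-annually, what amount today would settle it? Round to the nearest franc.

CHF 215,089

Periodic rate i = 0.1185/2 = 0.05925; n = 7 × 2 = 14 periods.
PV = 481,500 / (1 + 0.05925)^14 = 481,500 / 2.238611 = 215,088.7393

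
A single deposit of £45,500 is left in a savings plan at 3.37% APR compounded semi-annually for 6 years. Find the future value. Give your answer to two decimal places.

With 2 periods per year: i = 0.01685, n = 12.
FV = 45,500 × (1 + 0.01685)^12 = 55,602.4736

£55,602.47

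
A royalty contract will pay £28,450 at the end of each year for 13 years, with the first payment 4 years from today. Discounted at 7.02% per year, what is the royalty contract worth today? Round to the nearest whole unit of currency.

£193,767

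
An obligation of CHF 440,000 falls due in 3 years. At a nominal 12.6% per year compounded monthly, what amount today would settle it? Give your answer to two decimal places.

i = 0.126/12 = 0.0105 per month; n = 3·12 = 36.
PV = 440,000 / (1 + 0.0105)^36 = 440,000 / 1.456490 = 302,096.1801

CHF 302,096.18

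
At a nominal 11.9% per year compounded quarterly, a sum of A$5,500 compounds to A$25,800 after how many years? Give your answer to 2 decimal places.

13.18 years

Periodic rate i = 0.119/4 = 0.02975.
(1+i)^n = 25800/5500 = 4.69091, so n = ln 4.69091 / ln 1.02975 = 52.7229 quarters
= 52.7229/4 years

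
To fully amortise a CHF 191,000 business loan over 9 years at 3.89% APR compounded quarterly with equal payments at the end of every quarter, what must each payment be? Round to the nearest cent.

CHF 6,313.87

i = 0.0389/4 = 0.009725 per quarter; n = 9·4 = 36.
Annuity-PV factor = 30.250856; PMT = 191000 / 30.250856 = 6,313.8709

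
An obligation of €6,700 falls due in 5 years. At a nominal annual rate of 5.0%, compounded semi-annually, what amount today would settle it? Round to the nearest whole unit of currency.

€5,234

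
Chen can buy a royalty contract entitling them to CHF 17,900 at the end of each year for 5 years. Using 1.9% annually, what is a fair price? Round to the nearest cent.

CHF 84,616.36

PV = 17900 × [1 − (1+0.019)^(−5)] / 0.019 = 17900 × 4.727171 = 84,616.3571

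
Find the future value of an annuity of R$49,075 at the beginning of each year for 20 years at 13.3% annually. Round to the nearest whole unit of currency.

FV = PMT · [(1+i)^n − 1] / i × (1+i) = 49075 · 94.989811 = 4,661,624.9518
(Beginning-of-period payments → annuity-due factor ×(1+i).)

R$4,661,625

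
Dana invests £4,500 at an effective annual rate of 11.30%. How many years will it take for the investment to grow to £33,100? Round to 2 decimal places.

n = ln(33100/4500) / ln(1+0.113) = ln(7.35556) / 0.107059 = 18.6388 years

18.64 years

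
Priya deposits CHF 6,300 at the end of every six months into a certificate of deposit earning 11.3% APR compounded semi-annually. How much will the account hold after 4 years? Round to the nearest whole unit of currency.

Periodic rate i = 0.113/2 = 0.0565; n = 4 × 2 = 8 periods.
FV = 6300 × [(1+0.0565)^8 − 1] / 0.0565 = 6300 × 9.773978 = 61,576.0639

CHF 61,576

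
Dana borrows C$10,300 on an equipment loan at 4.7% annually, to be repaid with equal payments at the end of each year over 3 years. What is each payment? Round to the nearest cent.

PMT = 10300 / ( [1 − (1+0.047)^(−3)] / 0.047 ) = 10300 / 2.738629 = 3,761.0059

C$3,761.01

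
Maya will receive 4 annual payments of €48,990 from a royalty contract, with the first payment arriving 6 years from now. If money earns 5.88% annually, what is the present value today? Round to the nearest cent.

€127,923.00

Value one period before first payment (t=5): 48990 × [1 − (1+0.0588)^(−4)] / 0.0588 = 48990 × 3.474648 = 170,223.0227
PV₀ = 170,223.0227 / (1+0.0588)^5 = 170,223.0227 / 1.330668 = 127,922.9998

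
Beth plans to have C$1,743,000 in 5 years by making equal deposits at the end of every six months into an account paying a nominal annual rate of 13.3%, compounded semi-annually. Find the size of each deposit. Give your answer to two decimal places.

C$128,254.76

Periodic rate i = 0.133/2 = 0.0665; n = 5 × 2 = 10 periods.
FV-annuity factor = 13.590139; PMT = 1.743e+06 / 13.590139 = 128,254.7621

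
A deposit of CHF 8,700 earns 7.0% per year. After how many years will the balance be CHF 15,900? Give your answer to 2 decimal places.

8.91 years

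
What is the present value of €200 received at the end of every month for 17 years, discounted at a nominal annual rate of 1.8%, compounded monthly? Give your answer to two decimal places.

With 12 periods per year: i = 0.0015, n = 204.
Annuity factor a(204|0.0015) = 175.629686; PV = 200 × 175.629686 = 35,125.9372

€35,125.94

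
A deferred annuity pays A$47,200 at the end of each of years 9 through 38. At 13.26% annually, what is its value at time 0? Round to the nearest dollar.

A$128,321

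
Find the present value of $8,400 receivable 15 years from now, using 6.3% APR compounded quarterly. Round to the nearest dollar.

With 4 periods per year: i = 0.01575, n = 60.
Discount factor = (1+0.01575)^(−60) = 0.391553; PV = 8,400 × 0.391553 = 3,289.0421

$3,289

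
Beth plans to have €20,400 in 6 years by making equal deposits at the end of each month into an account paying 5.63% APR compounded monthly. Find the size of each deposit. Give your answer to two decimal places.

€238.83

With 12 periods per year: i = 0.00469167, n = 72.
PMT = 20400 / ( [(1+0.00469167)^72 − 1] / 0.00469167 ) = 20400 / 85.418075 = 238.8253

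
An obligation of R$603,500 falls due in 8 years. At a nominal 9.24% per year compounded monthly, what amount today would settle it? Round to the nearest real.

R$288,986

Periodic rate i = 0.0924/12 = 0.0077; n = 8 × 12 = 96 periods.
PV = 603,500 / (1 + 0.0077)^96 = 603,500 / 2.088338 = 288,985.7663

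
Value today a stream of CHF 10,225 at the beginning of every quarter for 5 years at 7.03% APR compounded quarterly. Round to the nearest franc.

CHF 174,181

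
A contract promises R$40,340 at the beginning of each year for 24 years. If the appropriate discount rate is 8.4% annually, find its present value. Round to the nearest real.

R$445,453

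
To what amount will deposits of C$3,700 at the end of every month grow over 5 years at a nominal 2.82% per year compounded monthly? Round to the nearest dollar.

i = 0.0282/12 = 0.00235 per month; n = 5·12 = 60.
Accumulation factor s(60|0.00235) = 64.354979; FV = 3700 × 64.354979 = 238,113.4210

C$238,113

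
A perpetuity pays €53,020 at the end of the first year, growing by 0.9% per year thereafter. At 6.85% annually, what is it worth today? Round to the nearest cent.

€891,092.44

PV = PMT / (i − g) = 53020 / (0.0685 − 0.009) = 53020 / 0.059500 = 891,092.4370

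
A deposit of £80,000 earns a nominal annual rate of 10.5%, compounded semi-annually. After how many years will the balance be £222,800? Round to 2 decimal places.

10.01 years

Periodic rate i = 0.105/2 = 0.0525.
n = ln(222800/80000) / ln(1+0.0525) = ln(2.78500) / 0.051168 = 20.0172 half-years
= 20.0172/2 years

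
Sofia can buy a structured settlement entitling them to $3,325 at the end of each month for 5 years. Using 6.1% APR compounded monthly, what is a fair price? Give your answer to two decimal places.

$171,574.52

With 12 periods per year: i = 0.00508333, n = 60.
PV = 3325 × [1 − (1+0.00508333)^(−60)] / 0.00508333 = 3325 × 51.601359 = 171,574.5202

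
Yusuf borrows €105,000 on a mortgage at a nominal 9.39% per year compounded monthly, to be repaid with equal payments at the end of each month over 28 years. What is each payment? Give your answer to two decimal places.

€886.21

Periodic rate i = 0.0939/12 = 0.007825; n = 28 × 12 = 336 periods.
Annuity-PV factor = 118.482027; PMT = 105000 / 118.482027 = 886.2104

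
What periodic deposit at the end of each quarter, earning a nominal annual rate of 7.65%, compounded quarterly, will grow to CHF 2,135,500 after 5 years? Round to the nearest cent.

i = 0.0765/4 = 0.019125 per quarter; n = 5·4 = 20.
PMT = 2.1355e+06 / ( [(1+0.019125)^20 − 1] / 0.019125 ) = 2.1355e+06 / 24.086792 = 88,658.5472

CHF 88,658.55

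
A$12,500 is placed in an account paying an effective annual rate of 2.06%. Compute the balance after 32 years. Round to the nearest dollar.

A$24,004

FV = 12,500 × (1 + 0.0206)^32 = 24,004.2456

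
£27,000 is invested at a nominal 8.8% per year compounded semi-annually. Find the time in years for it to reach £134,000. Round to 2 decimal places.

Periodic rate i = 0.088/2 = 0.044.
n = ln(134000/27000) / ln(1+0.044) = ln(4.96296) / 0.043059 = 37.2044 half-years
= 37.2044/2 years

18.60 years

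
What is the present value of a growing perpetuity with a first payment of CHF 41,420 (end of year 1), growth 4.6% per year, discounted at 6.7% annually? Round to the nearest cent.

CHF 1,972,380.95

PV = D₁/(r − g) = 41420/(0.067 − 0.046) = 1,972,380.9524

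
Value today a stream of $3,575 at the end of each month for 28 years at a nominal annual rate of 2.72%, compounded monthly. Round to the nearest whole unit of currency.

Periodic rate i = 0.0272/12 = 0.00226667; n = 28 × 12 = 336 periods.
Annuity factor a(336|0.00226667) = 235.005289; PV = 3575 × 235.005289 = 840,143.9098

$840,144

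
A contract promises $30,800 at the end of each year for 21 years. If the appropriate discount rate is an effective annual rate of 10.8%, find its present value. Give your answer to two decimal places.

Annuity factor a(21|0.108) = 8.184673; PV = 30800 × 8.184673 = 252,087.9289

$252,087.93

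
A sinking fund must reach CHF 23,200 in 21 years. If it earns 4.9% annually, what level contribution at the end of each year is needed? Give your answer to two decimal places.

CHF 656.82

FV-annuity factor = 35.321853; PMT = 23200 / 35.321853 = 656.8172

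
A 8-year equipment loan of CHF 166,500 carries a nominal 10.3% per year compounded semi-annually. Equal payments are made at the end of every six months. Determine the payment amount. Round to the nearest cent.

With 2 periods per year: i = 0.0515, n = 16.
PMT = 166500 / ( [1 − (1+0.0515)^(−16)] / 0.0515 ) = 166500 / 10.722981 = 15,527.3983

CHF 15,527.40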